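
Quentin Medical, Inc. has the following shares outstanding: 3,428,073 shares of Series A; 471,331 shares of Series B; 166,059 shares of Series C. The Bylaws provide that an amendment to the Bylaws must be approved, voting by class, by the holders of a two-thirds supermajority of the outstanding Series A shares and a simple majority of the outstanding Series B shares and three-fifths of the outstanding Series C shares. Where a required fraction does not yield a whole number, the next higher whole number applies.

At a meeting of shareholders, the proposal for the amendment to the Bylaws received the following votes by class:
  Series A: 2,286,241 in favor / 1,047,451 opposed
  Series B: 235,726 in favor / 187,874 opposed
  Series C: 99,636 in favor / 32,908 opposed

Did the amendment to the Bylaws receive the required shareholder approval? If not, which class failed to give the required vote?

Series A: 2/3 of 3428073 = 2285382; 2,285,382 required, 2,286,241 in favor — approved.
Series B: a majority of 471331 is 235666; 235,666 required, 235,726 in favor — approved.
Series C: 3/5 of 166059 = 99635.40, rounded up to 99636; 99,636 required, 99,636 in favor — approved.

Approved — every class gave the required vote.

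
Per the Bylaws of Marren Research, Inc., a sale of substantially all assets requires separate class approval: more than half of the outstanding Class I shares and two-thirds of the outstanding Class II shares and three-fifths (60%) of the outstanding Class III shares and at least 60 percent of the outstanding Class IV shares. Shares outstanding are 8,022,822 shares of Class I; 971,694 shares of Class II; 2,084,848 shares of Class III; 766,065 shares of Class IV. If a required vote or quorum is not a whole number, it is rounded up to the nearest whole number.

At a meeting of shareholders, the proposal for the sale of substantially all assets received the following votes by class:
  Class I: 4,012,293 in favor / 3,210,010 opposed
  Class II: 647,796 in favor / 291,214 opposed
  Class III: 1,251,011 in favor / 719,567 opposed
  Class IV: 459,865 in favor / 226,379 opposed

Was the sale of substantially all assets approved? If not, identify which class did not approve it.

Class I: a majority of 8022822 is 4011412; 4,011,412 required, 4,012,293 in favor — approved.
Class II: 2/3 of 971694 = 647796; 647,796 required, 647,796 in favor — approved.
Class III: 3/5 of 2084848 = 1250908.80, rounded up to 1250909; 1,250,909 required, 1,251,011 in favor — approved.
Class IV: 3/5 of 766065 = 459639; 459,639 required, 459,865 in favor — approved.

Approved — every class gave the required vote.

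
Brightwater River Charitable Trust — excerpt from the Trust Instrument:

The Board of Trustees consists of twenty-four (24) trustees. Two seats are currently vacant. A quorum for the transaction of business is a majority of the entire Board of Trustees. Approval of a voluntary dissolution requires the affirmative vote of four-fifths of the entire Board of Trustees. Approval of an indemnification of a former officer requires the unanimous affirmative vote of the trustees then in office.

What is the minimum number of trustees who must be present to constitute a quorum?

A majority of 24 is 13.

13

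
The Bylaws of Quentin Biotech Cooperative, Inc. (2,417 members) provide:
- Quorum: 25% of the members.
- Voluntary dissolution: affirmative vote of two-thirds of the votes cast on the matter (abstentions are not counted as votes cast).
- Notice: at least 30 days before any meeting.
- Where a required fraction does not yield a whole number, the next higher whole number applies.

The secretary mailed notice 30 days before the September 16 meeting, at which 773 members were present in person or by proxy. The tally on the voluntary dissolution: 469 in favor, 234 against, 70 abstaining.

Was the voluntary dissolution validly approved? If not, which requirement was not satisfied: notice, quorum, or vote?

Valid — all requirements satisfied.

Notice: 30 days given; 30 required. Satisfied.
Quorum: 25% of 2,417 = 604.25, rounded up to 605; 773 present. Satisfied.
Vote: requires two-thirds of the votes cast (773 − 70 abstaining = 703); 2/3 of 703 = 468.67, rounded up to 469, so 469 needed; 469 in favor. Satisfied.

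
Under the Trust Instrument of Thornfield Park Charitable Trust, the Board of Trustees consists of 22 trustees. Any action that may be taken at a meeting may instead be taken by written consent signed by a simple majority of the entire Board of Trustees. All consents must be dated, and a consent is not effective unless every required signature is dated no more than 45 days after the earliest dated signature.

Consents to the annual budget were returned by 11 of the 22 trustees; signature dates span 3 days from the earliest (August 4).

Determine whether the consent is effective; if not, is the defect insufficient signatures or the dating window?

Not effective — insufficient signatures.

Signatures required: a simple majority of 22 — a majority of 22 is 12, so 12 needed; 11 signed. Insufficient.
Dating window: the latest signature is 3 days after the earliest; the limit is 45 days. Within the window.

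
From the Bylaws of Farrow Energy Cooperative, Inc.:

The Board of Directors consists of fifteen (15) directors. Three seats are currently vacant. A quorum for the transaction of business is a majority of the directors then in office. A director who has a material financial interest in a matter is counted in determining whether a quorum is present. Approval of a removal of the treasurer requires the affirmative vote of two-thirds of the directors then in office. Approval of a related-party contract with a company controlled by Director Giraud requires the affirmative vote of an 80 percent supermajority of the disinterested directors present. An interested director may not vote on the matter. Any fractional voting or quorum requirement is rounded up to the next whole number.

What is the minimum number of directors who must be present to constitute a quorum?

A majority of 12 is 7.

7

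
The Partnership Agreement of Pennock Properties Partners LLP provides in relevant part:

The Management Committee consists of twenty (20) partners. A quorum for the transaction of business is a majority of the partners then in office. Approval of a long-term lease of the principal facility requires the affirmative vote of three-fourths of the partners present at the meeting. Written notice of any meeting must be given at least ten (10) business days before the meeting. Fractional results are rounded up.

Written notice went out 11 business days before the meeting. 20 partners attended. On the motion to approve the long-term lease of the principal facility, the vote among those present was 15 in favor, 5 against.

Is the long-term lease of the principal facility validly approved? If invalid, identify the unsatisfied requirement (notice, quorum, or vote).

Notice: 11 business days given; 10 required (11 ≥ 10). Satisfied.
Quorum: 20 present; quorum is 11. Satisfied.
Vote: the long-term lease of the principal facility requires three-fourths of the partners present (20). 3/4 of 20 = 15, so 15 affirmative votes are needed; 15 voted in favor. Satisfied.

Valid — all requirements satisfied.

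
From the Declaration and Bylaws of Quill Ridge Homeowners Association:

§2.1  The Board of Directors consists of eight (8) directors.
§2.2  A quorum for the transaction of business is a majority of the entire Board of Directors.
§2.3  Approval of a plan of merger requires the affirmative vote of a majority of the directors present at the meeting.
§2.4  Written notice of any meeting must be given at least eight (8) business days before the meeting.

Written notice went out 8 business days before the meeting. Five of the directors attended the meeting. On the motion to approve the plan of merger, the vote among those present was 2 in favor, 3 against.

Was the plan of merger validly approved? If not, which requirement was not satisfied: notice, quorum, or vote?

Invalid — vote requirement not satisfied.

Notice: 8 business days given; 8 required (8 ≥ 8). Satisfied.
Quorum: 5 present; quorum is 5. Satisfied.
Vote: the plan of merger requires a majority of the directors present (5). A majority of 5 is 3, so 3 affirmative votes are needed; 2 voted in favor. Not satisfied.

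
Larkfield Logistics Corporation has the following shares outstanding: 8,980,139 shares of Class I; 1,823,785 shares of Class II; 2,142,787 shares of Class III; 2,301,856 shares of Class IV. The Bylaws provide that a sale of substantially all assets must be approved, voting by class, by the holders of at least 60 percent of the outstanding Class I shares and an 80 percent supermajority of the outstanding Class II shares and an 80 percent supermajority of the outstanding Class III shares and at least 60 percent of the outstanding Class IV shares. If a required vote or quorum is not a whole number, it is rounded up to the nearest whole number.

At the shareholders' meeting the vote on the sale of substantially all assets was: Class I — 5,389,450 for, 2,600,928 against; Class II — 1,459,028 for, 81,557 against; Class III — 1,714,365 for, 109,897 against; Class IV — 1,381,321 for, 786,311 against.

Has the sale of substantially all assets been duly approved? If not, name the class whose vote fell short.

Approved — every class gave the required vote.

Class I: 3/5 of 8980139 = 5388083.40, rounded up to 5388084; 5,388,084 required, 5,389,450 in favor — approved.
Class II: 4/5 of 1823785 = 1459028; 1,459,028 required, 1,459,028 in favor — approved.
Class III: 4/5 of 2142787 = 1714229.60, rounded up to 1714230; 1,714,230 required, 1,714,365 in favor — approved.
Class IV: 3/5 of 2301856 = 1381113.60, rounded up to 1381114; 1,381,114 required, 1,381,321 in favor — approved.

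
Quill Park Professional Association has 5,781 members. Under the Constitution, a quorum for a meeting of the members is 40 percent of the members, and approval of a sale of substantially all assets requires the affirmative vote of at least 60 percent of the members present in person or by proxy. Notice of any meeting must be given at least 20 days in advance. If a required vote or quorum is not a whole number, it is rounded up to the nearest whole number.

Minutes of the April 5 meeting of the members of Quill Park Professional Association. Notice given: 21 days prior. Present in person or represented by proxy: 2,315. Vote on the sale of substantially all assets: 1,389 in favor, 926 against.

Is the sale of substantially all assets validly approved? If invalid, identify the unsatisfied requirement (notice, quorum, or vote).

Valid — all requirements satisfied.

Notice: 21 days given; 20 required. Satisfied.
Quorum: 40% of 5,781 = 2,312.40, rounded up to 2,313; 2,315 present. Satisfied.
Vote: requires three-fifths of those present (2,315); 3/5 of 2315 = 1389, so 1,389 needed; 1,389 in favor. Satisfied.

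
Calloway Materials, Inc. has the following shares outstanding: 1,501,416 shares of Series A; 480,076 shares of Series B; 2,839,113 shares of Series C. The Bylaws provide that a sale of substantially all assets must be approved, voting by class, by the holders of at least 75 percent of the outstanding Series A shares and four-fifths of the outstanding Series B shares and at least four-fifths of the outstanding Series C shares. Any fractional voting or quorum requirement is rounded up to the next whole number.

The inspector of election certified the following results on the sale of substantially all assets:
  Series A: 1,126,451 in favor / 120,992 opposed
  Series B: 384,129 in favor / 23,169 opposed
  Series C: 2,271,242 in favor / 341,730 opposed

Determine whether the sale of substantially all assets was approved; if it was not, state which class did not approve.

Not approved — the Series C shares did not give the required vote.

Series A: 3/4 of 1501416 = 1126062; 1,126,062 required, 1,126,451 in favor — approved.
Series B: 4/5 of 480076 = 384060.80, rounded up to 384061; 384,061 required, 384,129 in favor — approved.
Series C: 4/5 of 2839113 = 2271290.40, rounded up to 2271291; 2,271,291 required, 2,271,242 in favor — not approved.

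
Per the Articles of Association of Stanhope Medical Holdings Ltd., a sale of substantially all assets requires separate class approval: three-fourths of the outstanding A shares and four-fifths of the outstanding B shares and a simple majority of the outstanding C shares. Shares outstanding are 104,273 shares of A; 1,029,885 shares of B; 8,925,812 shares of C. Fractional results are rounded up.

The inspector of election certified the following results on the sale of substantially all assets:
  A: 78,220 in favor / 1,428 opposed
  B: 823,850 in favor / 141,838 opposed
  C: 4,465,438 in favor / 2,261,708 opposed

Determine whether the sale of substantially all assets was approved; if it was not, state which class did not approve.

Not approved — the B shares did not give the required vote.

A: 3/4 of 104273 = 78204.75, rounded up to 78205; 78,205 required, 78,220 in favor — approved.
B: 4/5 of 1029885 = 823908; 823,908 required, 823,850 in favor — not approved.
C: a majority of 8925812 is 4462907; 4,462,907 required, 4,465,438 in favor — approved.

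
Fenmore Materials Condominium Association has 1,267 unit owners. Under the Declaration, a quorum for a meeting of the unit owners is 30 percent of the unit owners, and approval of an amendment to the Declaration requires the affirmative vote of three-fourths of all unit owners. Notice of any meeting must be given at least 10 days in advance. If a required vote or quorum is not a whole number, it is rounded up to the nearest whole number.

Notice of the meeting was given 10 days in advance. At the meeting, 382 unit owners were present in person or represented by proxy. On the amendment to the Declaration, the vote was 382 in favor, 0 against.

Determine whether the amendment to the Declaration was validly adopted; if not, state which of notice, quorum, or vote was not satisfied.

Notice: 10 days given; 10 required. Satisfied.
Quorum: 30% of 1,267 = 380.10, rounded up to 381; 382 present. Satisfied.
Vote: requires three-fourths of all unit owners (1,267); 3/4 of 1267 = 950.25, rounded up to 951, so 951 needed; 382 in favor. Not satisfied.

Invalid — vote requirement not satisfied.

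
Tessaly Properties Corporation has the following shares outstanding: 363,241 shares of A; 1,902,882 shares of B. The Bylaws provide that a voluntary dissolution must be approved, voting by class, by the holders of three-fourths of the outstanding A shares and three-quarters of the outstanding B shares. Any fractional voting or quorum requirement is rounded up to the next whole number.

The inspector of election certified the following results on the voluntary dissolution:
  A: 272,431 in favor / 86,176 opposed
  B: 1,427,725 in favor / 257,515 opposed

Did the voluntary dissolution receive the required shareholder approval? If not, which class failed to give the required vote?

A: 3/4 of 363241 = 272430.75, rounded up to 272431; 272,431 required, 272,431 in favor — approved.
B: 3/4 of 1902882 = 1427161.50, rounded up to 1427162; 1,427,162 required, 1,427,725 in favor — approved.

Approved — every class gave the required vote.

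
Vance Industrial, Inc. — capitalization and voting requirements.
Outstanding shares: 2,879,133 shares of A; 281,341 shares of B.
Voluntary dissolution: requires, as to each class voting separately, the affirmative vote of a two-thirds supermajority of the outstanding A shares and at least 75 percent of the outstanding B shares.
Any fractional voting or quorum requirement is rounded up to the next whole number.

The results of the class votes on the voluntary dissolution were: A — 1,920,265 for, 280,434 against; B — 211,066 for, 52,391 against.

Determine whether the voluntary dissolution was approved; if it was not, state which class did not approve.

A: 2/3 of 2879133 = 1919422; 1,919,422 required, 1,920,265 in favor — approved.
B: 3/4 of 281341 = 211005.75, rounded up to 211006; 211,006 required, 211,066 in favor — approved.

Approved — every class gave the required vote.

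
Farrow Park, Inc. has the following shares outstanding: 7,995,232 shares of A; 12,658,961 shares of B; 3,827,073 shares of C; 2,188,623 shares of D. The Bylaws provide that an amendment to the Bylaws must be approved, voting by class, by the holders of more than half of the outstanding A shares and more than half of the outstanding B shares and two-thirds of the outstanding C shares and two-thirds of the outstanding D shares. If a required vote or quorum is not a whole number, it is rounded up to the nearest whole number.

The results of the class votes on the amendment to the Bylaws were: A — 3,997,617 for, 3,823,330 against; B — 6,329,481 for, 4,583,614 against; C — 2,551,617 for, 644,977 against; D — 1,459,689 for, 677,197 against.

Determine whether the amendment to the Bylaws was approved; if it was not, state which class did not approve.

Approved — every class gave the required vote.

A: a majority of 7995232 is 3997617; 3,997,617 required, 3,997,617 in favor — approved.
B: a majority of 12658961 is 6329481; 6,329,481 required, 6,329,481 in favor — approved.
C: 2/3 of 3827073 = 2551382; 2,551,382 required, 2,551,617 in favor — approved.
D: 2/3 of 2188623 = 1459082; 1,459,082 required, 1,459,689 in favor — approved.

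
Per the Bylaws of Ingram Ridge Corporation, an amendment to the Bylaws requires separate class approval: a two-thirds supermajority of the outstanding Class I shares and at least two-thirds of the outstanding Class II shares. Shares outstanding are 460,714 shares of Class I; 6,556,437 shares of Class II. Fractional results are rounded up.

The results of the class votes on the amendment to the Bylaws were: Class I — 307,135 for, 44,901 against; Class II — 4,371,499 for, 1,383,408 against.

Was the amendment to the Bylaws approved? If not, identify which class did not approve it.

Not approved — the Class I shares did not give the required vote.

Class I: 2/3 of 460714 = 307142.67, rounded up to 307143; 307,143 required, 307,135 in favor — not approved.
Class II: 2/3 of 6556437 = 4370958; 4,370,958 required, 4,371,499 in favor — approved.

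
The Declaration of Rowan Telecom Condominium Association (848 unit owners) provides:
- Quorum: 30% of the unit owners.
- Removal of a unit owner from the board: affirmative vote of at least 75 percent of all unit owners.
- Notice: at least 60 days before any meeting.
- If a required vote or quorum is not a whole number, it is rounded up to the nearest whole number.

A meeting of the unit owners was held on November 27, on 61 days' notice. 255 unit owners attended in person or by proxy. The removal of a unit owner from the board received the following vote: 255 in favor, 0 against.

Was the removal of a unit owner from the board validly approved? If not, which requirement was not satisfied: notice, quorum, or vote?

Notice: 61 days given; 60 required. Satisfied.
Quorum: 30% of 848 = 254.40, rounded up to 255; 255 present. Satisfied.
Vote: requires three-fourths of all unit owners (848); 3/4 of 848 = 636, so 636 needed; 255 in favor. Not satisfied.

Invalid — vote requirement not satisfied.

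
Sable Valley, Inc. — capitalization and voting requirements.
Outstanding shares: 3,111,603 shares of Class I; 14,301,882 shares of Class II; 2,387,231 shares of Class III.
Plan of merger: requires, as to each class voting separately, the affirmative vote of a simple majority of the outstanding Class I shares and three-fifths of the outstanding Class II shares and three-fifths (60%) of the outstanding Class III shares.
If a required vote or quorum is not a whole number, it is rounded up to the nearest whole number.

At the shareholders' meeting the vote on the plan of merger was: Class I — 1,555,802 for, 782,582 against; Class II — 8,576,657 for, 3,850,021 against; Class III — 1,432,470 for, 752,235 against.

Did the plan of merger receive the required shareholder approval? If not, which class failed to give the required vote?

Class I: a majority of 3111603 is 1555802; 1,555,802 required, 1,555,802 in favor — approved.
Class II: 3/5 of 14301882 = 8581129.20, rounded up to 8581130; 8,581,130 required, 8,576,657 in favor — not approved.
Class III: 3/5 of 2387231 = 1432338.60, rounded up to 1432339; 1,432,339 required, 1,432,470 in favor — approved.

Not approved — the Class II shares did not give the required vote.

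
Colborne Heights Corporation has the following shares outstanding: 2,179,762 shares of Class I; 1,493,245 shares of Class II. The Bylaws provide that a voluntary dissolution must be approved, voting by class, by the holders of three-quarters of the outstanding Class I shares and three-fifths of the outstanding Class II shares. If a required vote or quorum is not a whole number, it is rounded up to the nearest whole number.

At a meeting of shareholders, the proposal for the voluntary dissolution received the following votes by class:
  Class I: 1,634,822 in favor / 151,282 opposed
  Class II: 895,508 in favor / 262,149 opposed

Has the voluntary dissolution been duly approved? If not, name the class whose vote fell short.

Not approved — the Class II shares did not give the required vote.

Class I: 3/4 of 2179762 = 1634821.50, rounded up to 1634822; 1,634,822 required, 1,634,822 in favor — approved.
Class II: 3/5 of 1493245 = 895947; 895,947 required, 895,508 in favor — not approved.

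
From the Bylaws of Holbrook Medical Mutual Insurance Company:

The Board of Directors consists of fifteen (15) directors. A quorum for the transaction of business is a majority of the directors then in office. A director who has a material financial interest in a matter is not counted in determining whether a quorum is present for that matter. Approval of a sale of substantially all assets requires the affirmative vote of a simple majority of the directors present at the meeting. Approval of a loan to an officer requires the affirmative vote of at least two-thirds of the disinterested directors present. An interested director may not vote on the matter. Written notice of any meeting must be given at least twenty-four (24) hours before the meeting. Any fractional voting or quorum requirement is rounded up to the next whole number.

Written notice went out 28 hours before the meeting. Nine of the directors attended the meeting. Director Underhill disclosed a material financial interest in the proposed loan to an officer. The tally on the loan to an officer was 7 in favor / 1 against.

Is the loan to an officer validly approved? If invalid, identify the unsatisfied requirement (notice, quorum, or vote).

Notice: 28 hours given; 24 required (28 ≥ 24). Satisfied.
Quorum: 9 present, but the 1 interested director does not count, leaving 8. Quorum is 8. Satisfied.
Vote: the loan to an officer requires two-thirds of the disinterested directors present (9 − 1 = 8). 2/3 of 8 = 5.33, rounded up to 6, so 6 affirmative votes are needed; 7 voted in favor. Satisfied.

Valid — all requirements satisfied.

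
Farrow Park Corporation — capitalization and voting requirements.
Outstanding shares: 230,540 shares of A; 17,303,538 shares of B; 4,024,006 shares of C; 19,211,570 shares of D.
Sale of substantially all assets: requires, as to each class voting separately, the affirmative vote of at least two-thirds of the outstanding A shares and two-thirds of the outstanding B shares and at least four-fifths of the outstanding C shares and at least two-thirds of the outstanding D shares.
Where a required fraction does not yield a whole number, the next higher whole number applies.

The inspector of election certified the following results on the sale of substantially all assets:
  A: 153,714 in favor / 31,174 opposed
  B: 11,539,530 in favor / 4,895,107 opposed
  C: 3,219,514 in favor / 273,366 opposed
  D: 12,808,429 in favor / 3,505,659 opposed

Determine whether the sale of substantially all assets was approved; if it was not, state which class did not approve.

Approved — every class gave the required vote.

A: 2/3 of 230540 = 153693.33, rounded up to 153694; 153,694 required, 153,714 in favor — approved.
B: 2/3 of 17303538 = 11535692; 11,535,692 required, 11,539,530 in favor — approved.
C: 4/5 of 4024006 = 3219204.80, rounded up to 3219205; 3,219,205 required, 3,219,514 in favor — approved.
D: 2/3 of 19211570 = 12807713.33, rounded up to 12807714; 12,807,714 required, 12,808,429 in favor — approved.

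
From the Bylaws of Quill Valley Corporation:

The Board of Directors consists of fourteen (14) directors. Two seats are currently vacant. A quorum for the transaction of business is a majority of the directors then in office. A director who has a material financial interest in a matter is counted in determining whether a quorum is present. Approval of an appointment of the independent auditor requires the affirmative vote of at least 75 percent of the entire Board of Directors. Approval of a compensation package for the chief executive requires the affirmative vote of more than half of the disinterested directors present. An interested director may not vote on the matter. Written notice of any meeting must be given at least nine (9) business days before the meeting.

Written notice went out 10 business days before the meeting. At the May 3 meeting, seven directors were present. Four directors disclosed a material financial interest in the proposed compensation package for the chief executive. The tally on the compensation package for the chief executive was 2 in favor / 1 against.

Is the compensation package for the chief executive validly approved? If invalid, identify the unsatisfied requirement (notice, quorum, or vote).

Notice: 10 business days given; 9 required (10 ≥ 9). Satisfied.
Quorum: 7 present (interested directors count toward quorum); quorum is 7. Satisfied.
Vote: the compensation package for the chief executive requires a majority of the disinterested directors present (7 − 4 = 3). A majority of 3 is 2, so 2 affirmative votes are needed; 2 voted in favor. Satisfied.

Valid — all requirements satisfied.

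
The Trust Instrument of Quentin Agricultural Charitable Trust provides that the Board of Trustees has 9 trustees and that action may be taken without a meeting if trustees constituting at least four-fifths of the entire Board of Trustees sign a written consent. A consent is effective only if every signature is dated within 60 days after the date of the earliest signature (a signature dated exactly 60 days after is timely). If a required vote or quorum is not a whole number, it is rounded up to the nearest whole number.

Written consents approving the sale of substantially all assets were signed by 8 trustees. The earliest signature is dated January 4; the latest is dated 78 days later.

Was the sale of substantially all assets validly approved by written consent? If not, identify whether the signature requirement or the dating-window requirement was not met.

Not effective — dating-window requirement not satisfied.

Signatures required: at least four-fifths of 9 — 4/5 of 9 = 7.20, rounded up to 8, so 8 needed; 8 signed. Sufficient.
Dating window: the latest signature is 78 days after the earliest; the limit is 60 days. Outside the window.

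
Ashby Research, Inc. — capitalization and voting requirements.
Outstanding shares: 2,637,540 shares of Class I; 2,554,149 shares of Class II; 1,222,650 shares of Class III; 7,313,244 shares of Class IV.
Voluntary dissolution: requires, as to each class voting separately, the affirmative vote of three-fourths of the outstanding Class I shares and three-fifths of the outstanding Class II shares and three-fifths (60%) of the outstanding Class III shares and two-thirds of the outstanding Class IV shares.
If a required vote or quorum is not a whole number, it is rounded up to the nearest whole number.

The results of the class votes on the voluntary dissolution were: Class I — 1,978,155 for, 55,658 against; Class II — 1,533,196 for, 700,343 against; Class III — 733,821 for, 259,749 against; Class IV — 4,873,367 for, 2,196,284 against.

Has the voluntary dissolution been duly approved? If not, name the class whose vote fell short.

Not approved — the Class IV shares did not give the required vote.

Class I: 3/4 of 2637540 = 1978155; 1,978,155 required, 1,978,155 in favor — approved.
Class II: 3/5 of 2554149 = 1532489.40, rounded up to 1532490; 1,532,490 required, 1,533,196 in favor — approved.
Class III: 3/5 of 1222650 = 733590; 733,590 required, 733,821 in favor — approved.
Class IV: 2/3 of 7313244 = 4875496; 4,875,496 required, 4,873,367 in favor — not approved.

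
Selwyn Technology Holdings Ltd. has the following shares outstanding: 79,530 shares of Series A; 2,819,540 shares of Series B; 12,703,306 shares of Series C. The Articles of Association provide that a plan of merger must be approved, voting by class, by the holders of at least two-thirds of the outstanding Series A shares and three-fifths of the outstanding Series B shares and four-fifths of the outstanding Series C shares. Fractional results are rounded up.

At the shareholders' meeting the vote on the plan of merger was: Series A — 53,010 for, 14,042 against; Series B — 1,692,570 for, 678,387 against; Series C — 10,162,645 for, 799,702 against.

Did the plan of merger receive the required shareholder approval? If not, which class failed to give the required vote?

Not approved — the Series A shares did not give the required vote.

Series A: 2/3 of 79530 = 53020; 53,020 required, 53,010 in favor — not approved.
Series B: 3/5 of 2819540 = 1691724; 1,691,724 required, 1,692,570 in favor — approved.
Series C: 4/5 of 12703306 = 10162644.80, rounded up to 10162645; 10,162,645 required, 10,162,645 in favor — approved.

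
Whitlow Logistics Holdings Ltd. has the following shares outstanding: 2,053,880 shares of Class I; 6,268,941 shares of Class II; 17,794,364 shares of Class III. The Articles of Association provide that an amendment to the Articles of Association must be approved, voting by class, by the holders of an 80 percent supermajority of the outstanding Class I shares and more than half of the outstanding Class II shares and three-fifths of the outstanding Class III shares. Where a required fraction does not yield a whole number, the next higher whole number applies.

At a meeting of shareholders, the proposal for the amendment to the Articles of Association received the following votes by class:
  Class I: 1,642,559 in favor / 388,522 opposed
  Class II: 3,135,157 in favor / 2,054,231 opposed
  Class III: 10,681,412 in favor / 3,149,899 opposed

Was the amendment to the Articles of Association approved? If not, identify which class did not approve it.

Not approved — the Class I shares did not give the required vote.

Class I: 4/5 of 2053880 = 1643104; 1,643,104 required, 1,642,559 in favor — not approved.
Class II: a majority of 6268941 is 3134471; 3,134,471 required, 3,135,157 in favor — approved.
Class III: 3/5 of 17794364 = 10676618.40, rounded up to 10676619; 10,676,619 required, 10,681,412 in favor — approved.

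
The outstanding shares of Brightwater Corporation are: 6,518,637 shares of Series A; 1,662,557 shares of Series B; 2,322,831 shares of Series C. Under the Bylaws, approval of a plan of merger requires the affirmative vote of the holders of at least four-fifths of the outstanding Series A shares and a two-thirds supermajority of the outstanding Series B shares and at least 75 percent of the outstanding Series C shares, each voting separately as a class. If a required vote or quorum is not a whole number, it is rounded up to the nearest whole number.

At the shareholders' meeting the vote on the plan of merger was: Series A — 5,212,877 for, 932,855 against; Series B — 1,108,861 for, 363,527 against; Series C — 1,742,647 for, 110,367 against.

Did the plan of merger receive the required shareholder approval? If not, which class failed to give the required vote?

Series A: 4/5 of 6518637 = 5214909.60, rounded up to 5214910; 5,214,910 required, 5,212,877 in favor — not approved.
Series B: 2/3 of 1662557 = 1108371.33, rounded up to 1108372; 1,108,372 required, 1,108,861 in favor — approved.
Series C: 3/4 of 2322831 = 1742123.25, rounded up to 1742124; 1,742,124 required, 1,742,647 in favor — approved.

Not approved — the Series A shares did not give the required vote.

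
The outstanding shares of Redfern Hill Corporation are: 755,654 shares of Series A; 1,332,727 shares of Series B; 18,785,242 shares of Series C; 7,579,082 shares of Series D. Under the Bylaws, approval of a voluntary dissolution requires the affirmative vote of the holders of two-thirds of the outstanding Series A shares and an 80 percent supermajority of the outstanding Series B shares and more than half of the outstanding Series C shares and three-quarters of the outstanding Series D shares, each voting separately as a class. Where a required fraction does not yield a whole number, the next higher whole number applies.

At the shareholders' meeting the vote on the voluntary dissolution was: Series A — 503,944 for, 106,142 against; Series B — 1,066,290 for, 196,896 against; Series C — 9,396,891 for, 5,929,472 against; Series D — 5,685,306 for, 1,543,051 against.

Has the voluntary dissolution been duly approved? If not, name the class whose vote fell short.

Approved — every class gave the required vote.

Series A: 2/3 of 755654 = 503769.33, rounded up to 503770; 503,770 required, 503,944 in favor — approved.
Series B: 4/5 of 1332727 = 1066181.60, rounded up to 1066182; 1,066,182 required, 1,066,290 in favor — approved.
Series C: a majority of 18785242 is 9392622; 9,392,622 required, 9,396,891 in favor — approved.
Series D: 3/4 of 7579082 = 5684311.50, rounded up to 5684312; 5,684,312 required, 5,685,306 in favor — approved.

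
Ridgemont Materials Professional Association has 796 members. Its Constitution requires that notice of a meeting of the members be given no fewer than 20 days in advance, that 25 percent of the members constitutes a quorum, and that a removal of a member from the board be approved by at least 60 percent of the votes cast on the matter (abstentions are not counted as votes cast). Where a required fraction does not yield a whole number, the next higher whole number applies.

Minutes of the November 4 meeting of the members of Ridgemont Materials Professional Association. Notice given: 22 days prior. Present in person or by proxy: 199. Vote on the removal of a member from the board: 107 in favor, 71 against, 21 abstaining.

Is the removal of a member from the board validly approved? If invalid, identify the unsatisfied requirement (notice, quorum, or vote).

Valid — all requirements satisfied.

Notice: 22 days given; 20 required. Satisfied.
Quorum: 25% of 796 = 199; 199 present. Satisfied.
Vote: requires three-fifths of the votes cast (199 − 21 abstaining = 178); 3/5 of 178 = 106.80, rounded up to 107, so 107 needed; 107 in favor. Satisfied.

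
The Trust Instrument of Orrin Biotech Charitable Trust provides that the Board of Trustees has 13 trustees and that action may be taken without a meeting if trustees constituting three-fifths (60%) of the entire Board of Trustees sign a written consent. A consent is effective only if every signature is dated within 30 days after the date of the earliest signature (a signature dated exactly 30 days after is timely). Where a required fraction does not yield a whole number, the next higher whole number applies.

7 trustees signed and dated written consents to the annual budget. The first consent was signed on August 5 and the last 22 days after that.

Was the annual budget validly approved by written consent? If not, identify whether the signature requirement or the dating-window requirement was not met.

Not effective — insufficient signatures.

Signatures required: three-fifths (60%) of 13 — 3/5 of 13 = 7.80, rounded up to 8, so 8 needed; 7 signed. Insufficient.
Dating window: the latest signature is 22 days after the earliest; the limit is 30 days. Within the window.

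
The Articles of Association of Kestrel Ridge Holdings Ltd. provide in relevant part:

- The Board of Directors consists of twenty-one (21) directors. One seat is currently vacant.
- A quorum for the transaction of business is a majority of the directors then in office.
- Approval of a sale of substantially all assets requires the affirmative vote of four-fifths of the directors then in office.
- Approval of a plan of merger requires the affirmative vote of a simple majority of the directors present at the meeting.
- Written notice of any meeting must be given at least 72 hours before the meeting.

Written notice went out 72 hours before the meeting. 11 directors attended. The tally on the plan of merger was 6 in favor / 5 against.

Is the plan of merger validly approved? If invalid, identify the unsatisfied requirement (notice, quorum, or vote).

Valid — all requirements satisfied.

Notice: 72 hours given; 72 required (72 ≥ 72). Satisfied.
Quorum: 11 present; quorum is 11. Satisfied.
Vote: the plan of merger requires a majority of the directors present (11). A majority of 11 is 6, so 6 affirmative votes are needed; 6 voted in favor. Satisfied.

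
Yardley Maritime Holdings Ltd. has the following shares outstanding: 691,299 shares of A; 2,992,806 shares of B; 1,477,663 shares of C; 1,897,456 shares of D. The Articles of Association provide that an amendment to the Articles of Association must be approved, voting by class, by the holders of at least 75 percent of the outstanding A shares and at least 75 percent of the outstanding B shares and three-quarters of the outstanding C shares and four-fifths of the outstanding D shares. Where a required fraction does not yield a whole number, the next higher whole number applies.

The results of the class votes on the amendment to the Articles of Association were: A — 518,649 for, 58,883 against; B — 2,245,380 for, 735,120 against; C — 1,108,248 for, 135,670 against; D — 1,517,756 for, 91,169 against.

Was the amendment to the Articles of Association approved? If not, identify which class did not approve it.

Not approved — the D shares did not give the required vote.

A: 3/4 of 691299 = 518474.25, rounded up to 518475; 518,475 required, 518,649 in favor — approved.
B: 3/4 of 2992806 = 2244604.50, rounded up to 2244605; 2,244,605 required, 2,245,380 in favor — approved.
C: 3/4 of 1477663 = 1108247.25, rounded up to 1108248; 1,108,248 required, 1,108,248 in favor — approved.
D: 4/5 of 1897456 = 1517964.80, rounded up to 1517965; 1,517,965 required, 1,517,756 in favor — not approved.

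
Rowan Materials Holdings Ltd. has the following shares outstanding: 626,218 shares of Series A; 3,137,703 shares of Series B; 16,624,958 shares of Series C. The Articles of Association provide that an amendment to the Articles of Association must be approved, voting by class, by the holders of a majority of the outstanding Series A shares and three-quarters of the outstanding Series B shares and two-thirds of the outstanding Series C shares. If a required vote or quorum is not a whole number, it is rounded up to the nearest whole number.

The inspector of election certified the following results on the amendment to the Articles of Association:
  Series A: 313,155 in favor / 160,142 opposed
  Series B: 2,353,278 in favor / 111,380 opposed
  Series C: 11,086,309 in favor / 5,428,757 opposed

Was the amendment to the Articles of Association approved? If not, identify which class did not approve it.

Series A: a majority of 626218 is 313110; 313,110 required, 313,155 in favor — approved.
Series B: 3/4 of 3137703 = 2353277.25, rounded up to 2353278; 2,353,278 required, 2,353,278 in favor — approved.
Series C: 2/3 of 16624958 = 11083305.33, rounded up to 11083306; 11,083,306 required, 11,086,309 in favor — approved.

Approved — every class gave the required vote.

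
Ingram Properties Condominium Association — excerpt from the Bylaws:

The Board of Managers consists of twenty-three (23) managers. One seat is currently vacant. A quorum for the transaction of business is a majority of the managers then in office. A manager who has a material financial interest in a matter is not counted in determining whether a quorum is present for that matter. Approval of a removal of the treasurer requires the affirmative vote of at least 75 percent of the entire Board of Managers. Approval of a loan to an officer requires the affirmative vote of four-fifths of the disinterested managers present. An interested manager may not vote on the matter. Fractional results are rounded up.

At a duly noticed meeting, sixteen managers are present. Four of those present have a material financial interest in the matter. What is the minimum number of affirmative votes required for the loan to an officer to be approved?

The loan to an officer requires four-fifths of the disinterested managers present (16 − 4 = 12).
4/5 of 12 = 9.60, rounded up to 10.

10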